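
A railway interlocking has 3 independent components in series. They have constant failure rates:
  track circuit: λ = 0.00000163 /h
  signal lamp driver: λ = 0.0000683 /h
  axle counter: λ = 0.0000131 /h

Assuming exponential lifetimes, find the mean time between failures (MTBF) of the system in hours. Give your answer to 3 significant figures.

Series of exponential components: λ_sys = Σ λ_i
λ_sys = 0.00000163 + 0.0000683 + 0.0000131 = 8.3030e-05 /h
MTBF = 1 / λ_sys = 12000 h

12000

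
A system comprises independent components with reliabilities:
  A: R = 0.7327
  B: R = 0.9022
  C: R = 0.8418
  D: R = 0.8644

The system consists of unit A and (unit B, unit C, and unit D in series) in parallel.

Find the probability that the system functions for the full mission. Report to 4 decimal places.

0.9082

Series (B, C, and D): 0.902200 × 0.841800 × 0.864400 = 0.656488
Parallel (A and [0.656488]): 1 − (1 − 0.732700)(1 − 0.656488) = 0.9082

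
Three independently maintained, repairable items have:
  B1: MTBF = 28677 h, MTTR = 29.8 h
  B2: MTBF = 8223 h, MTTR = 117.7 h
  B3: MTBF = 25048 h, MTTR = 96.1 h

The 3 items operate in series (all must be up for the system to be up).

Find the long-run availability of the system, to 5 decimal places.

0.98110

A(B1) = MTBF/(MTBF+MTTR) = 28677/(28677+29.8) = 0.998962
A(B2) = MTBF/(MTBF+MTTR) = 8223/(8223+117.7) = 0.985888
A(B3) = MTBF/(MTBF+MTTR) = 25048/(25048+96.1) = 0.996178
Series availability: 0.998962 × 0.985888 × 0.996178 = 0.98110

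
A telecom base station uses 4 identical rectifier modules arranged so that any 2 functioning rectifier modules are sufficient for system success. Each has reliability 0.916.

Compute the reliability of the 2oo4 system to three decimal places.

R = Σ_{i=2}^{4} C(4,i) p^i (1−p)^{4−i} with p = 0.916
C(4,2)·0.916^2·0.084^2 = 0.03552
C(4,3)·0.916^3·0.084^1 = 0.25824
C(4,4)·0.916^4·0.084^0 = 0.70401
Sum = 0.998

0.998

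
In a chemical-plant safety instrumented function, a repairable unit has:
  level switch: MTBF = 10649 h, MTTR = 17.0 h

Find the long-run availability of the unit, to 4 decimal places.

A(level switch) = MTBF/(MTBF+MTTR) = 10649/(10649+17.0) = 0.9984

0.9984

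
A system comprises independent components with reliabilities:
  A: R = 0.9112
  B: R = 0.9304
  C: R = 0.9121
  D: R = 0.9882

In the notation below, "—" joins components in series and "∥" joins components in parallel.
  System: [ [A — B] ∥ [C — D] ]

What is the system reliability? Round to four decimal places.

0.9850

Series (A and B): 0.911200 × 0.930400 = 0.847780
Series (C and D): 0.912100 × 0.988200 = 0.901337
Parallel ([0.847780] and [0.901337]): 1 − (1 − 0.847780)(1 − 0.901337) = 0.9850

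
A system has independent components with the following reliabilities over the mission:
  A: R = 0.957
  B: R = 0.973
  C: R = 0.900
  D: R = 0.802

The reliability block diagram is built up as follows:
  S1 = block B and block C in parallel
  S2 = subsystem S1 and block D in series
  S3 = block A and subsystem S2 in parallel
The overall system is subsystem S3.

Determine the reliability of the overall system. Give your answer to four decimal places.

Parallel (B and C): 1 − (1 − 0.973000)(1 − 0.900000) = 0.997300
Series ([0.997300] and D): 0.997300 × 0.802000 = 0.799835
Parallel (A and [0.799835]): 1 − (1 − 0.957000)(1 − 0.799835) = 0.9914

0.9914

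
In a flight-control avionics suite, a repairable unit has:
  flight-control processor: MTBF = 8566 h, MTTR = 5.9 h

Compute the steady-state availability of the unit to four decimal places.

0.9993

A(flight-control processor) = MTBF/(MTBF+MTTR) = 8566/(8566+5.9) = 0.9993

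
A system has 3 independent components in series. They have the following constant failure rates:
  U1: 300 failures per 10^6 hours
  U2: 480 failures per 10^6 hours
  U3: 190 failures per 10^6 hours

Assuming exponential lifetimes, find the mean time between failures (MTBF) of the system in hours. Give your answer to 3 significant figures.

1030

Series of exponential components: λ_sys = Σ λ_i
λ_sys = 0.00030 + 0.00048 + 0.00019 = 9.7000e-04 /h
MTBF = 1 / λ_sys = 1030 h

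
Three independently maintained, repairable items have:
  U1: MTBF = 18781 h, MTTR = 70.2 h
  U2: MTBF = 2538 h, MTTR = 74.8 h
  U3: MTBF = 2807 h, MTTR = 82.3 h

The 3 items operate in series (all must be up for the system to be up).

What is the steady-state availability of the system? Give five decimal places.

A(U1) = MTBF/(MTBF+MTTR) = 18781/(18781+70.2) = 0.996276
A(U2) = MTBF/(MTBF+MTTR) = 2538/(2538+74.8) = 0.971372
A(U3) = MTBF/(MTBF+MTTR) = 2807/(2807+82.3) = 0.971516
Series availability: 0.996276 × 0.971372 × 0.971516 = 0.94019

0.94019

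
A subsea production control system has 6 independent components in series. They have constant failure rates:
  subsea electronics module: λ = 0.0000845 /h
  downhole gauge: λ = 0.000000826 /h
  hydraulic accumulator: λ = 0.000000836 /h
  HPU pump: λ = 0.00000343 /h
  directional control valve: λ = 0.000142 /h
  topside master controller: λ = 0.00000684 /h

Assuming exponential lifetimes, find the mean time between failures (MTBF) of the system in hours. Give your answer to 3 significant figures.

4190

Series of exponential components: λ_sys = Σ λ_i
λ_sys = 0.0000845 + 0.000000826 + 0.000000836 + 0.00000343 + 0.000142 + 0.00000684 = 2.3843e-04 /h
MTBF = 1 / λ_sys = 4190 h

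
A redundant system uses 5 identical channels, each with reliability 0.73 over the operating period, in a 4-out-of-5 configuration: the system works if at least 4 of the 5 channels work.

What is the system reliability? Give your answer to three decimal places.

R = Σ_{i=4}^{5} C(5,i) p^i (1−p)^{5−i} with p = 0.73
C(5,4)·0.73^4·0.27^1 = 0.38338
C(5,5)·0.73^5·0.27^0 = 0.20731
Sum = 0.591

0.591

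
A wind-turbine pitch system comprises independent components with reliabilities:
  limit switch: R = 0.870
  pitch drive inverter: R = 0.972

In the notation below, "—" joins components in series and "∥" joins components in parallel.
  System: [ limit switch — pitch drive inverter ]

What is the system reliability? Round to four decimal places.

0.8456

Series (limit switch and pitch drive inverter): 0.870000 × 0.972000 = 0.8456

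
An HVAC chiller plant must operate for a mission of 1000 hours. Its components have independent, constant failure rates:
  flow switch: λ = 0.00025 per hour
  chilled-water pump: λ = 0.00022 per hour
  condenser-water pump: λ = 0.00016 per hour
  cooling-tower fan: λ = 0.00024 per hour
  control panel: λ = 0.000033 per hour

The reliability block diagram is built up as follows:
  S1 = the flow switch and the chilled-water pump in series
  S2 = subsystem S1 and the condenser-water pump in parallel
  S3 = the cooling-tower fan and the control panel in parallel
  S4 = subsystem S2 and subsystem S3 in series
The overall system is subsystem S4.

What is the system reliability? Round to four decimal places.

0.9380

R(flow switch) = exp(−0.00025 × 1000) = 0.778801
R(chilled-water pump) = exp(−0.00022 × 1000) = 0.802519
R(condenser-water pump) = exp(−0.00016 × 1000) = 0.852144
R(cooling-tower fan) = exp(−0.00024 × 1000) = 0.786628
R(control panel) = exp(−0.000033 × 1000) = 0.967539
Series (flow switch and chilled-water pump): 0.778801 × 0.802519 = 0.625003
Parallel ([0.625003] and condenser-water pump): 1 − (1 − 0.625003)(1 − 0.852144) = 0.944554
Parallel (cooling-tower fan and control panel): 1 − (1 − 0.786628)(1 − 0.967539) = 0.993074
Series ([0.944554] and [0.993074]): 0.944554 × 0.993074 = 0.9380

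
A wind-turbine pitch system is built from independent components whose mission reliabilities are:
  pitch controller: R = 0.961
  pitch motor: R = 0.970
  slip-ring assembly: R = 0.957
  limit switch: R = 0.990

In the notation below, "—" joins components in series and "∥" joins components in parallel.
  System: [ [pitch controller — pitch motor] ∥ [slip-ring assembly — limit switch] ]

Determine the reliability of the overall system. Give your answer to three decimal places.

Series (pitch controller and pitch motor): 0.96100 × 0.97000 = 0.93217
Series (slip-ring assembly and limit switch): 0.95700 × 0.99000 = 0.94743
Parallel ([0.93217] and [0.94743]): 1 − (1 − 0.93217)(1 − 0.94743) = 0.996

0.996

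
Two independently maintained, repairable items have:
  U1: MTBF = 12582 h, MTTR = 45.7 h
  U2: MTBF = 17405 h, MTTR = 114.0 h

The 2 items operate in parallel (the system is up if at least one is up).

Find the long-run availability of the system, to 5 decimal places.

A(U1) = MTBF/(MTBF+MTTR) = 12582/(12582+45.7) = 0.996381
A(U2) = MTBF/(MTBF+MTTR) = 17405/(17405+114.0) = 0.993493
Parallel availability: 1 − (1 − 0.996381)(1 − 0.993493) = 0.99998

0.99998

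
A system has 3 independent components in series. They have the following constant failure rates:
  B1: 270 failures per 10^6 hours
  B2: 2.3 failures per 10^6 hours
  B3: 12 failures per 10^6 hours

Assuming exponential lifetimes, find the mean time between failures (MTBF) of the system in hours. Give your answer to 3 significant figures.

3520

Series of exponential components: λ_sys = Σ λ_i
λ_sys = 0.00027 + 0.0000023 + 0.000012 = 2.8430e-04 /h
MTBF = 1 / λ_sys = 3520 h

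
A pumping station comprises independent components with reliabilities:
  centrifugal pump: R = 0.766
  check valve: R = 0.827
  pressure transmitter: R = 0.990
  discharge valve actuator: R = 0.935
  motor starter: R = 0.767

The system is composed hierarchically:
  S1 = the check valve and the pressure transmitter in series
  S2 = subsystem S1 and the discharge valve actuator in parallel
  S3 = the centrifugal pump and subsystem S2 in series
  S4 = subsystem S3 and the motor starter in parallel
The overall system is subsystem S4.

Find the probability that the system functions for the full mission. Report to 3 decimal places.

Series (check valve and pressure transmitter): 0.82700 × 0.99000 = 0.81873
Parallel ([0.81873] and discharge valve actuator): 1 − (1 − 0.81873)(1 − 0.93500) = 0.98822
Series (centrifugal pump and [0.98822]): 0.76600 × 0.98822 = 0.75698
Parallel ([0.75698] and motor starter): 1 − (1 − 0.75698)(1 − 0.76700) = 0.943

0.943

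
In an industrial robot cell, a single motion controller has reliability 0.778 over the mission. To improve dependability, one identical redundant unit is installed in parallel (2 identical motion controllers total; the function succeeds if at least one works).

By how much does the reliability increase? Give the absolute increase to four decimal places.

0.1727

R_before = 0.778
R_after = 1 − (1 − 0.778)^2 = 0.9507
ΔR = 0.9507 − 0.778 = 0.1727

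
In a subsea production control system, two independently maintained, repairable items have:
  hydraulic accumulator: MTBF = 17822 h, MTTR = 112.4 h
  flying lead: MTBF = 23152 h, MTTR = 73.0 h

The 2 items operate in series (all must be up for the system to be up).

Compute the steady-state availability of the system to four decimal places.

A(hydraulic accumulator) = MTBF/(MTBF+MTTR) = 17822/(17822+112.4) = 0.993733
A(flying lead) = MTBF/(MTBF+MTTR) = 23152/(23152+73.0) = 0.996857
Series availability: 0.993733 × 0.996857 = 0.9906

0.9906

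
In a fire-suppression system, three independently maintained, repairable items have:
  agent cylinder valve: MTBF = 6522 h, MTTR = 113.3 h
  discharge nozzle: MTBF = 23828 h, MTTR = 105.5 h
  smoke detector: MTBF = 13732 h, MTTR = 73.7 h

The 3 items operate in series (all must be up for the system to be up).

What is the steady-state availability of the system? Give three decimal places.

A(agent cylinder valve) = MTBF/(MTBF+MTTR) = 6522/(6522+113.3) = 0.982925
A(discharge nozzle) = MTBF/(MTBF+MTTR) = 23828/(23828+105.5) = 0.995592
A(smoke detector) = MTBF/(MTBF+MTTR) = 13732/(13732+73.7) = 0.994662
Series availability: 0.982925 × 0.995592 × 0.994662 = 0.973

0.973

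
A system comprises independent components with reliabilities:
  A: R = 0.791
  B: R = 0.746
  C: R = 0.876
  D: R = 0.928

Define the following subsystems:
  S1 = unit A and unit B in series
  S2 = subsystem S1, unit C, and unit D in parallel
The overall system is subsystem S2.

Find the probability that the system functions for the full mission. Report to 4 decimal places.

Series (A and B): 0.791000 × 0.746000 = 0.590086
Parallel ([0.590086], C, and D): 1 − (1 − 0.590086)(1 − 0.876000)(1 − 0.928000) = 0.9963

0.9963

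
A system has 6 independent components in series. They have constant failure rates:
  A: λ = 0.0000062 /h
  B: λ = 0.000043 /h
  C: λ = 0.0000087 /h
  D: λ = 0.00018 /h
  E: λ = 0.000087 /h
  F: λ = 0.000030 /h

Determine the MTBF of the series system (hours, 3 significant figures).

2820

Series of exponential components: λ_sys = Σ λ_i
λ_sys = 0.0000062 + 0.000043 + 0.0000087 + 0.00018 + 0.000087 + 0.000030 = 3.5490e-04 /h
MTBF = 1 / λ_sys = 2820 h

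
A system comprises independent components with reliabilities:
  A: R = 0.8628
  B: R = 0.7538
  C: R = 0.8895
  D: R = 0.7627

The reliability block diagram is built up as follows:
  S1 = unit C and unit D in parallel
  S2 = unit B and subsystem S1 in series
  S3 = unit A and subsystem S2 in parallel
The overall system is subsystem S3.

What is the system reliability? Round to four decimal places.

0.9635

Parallel (C and D): 1 − (1 − 0.889500)(1 − 0.762700) = 0.973778
Series (B and [0.973778]): 0.753800 × 0.973778 = 0.734034
Parallel (A and [0.734034]): 1 − (1 − 0.862800)(1 − 0.734034) = 0.9635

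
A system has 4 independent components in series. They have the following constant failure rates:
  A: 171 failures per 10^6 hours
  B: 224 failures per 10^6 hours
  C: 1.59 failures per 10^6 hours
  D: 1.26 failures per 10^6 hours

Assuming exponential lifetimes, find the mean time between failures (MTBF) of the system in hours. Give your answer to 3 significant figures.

Series of exponential components: λ_sys = Σ λ_i
λ_sys = 0.000171 + 0.000224 + 0.00000159 + 0.00000126 = 3.9785e-04 /h
MTBF = 1 / λ_sys = 2510 h

2510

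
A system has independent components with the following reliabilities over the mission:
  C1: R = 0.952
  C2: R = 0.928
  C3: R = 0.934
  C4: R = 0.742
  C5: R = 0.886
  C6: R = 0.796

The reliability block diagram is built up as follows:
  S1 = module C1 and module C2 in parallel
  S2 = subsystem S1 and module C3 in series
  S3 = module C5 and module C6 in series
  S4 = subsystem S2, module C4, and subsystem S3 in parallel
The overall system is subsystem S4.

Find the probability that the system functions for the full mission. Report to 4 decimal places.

Parallel (C1 and C2): 1 − (1 − 0.952000)(1 − 0.928000) = 0.996544
Series ([0.996544] and C3): 0.996544 × 0.934000 = 0.930772
Series (C5 and C6): 0.886000 × 0.796000 = 0.705256
Parallel ([0.930772], C4, and [0.705256]): 1 − (1 − 0.930772)(1 − 0.742000)(1 − 0.705256) = 0.9947

0.9947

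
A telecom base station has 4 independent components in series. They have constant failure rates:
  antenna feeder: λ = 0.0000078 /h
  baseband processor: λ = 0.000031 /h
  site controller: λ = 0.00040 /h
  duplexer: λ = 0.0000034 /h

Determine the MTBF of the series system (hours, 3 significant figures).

Series of exponential components: λ_sys = Σ λ_i
λ_sys = 0.0000078 + 0.000031 + 0.00040 + 0.0000034 = 4.4220e-04 /h
MTBF = 1 / λ_sys = 2260 h

2260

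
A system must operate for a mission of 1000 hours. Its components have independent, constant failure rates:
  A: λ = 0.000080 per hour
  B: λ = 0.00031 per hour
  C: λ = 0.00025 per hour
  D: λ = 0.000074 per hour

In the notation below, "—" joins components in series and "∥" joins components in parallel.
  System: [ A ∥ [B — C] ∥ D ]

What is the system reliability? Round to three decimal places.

R(A) = exp(−0.000080 × 1000) = 0.92312
R(B) = exp(−0.00031 × 1000) = 0.73345
R(C) = exp(−0.00025 × 1000) = 0.77880
R(D) = exp(−0.000074 × 1000) = 0.92867
Series (B and C): 0.73345 × 0.77880 = 0.57121
Parallel (A, [0.57121], and D): 1 − (1 − 0.92312)(1 − 0.57121)(1 − 0.92867) = 0.998

0.998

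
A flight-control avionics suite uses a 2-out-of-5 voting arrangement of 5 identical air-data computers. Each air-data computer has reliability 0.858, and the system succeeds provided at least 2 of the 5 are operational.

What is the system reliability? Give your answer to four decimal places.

R = Σ_{i=2}^{5} C(5,i) p^i (1−p)^{5−i} with p = 0.858
C(5,2)·0.858^2·0.142^3 = 0.021078
C(5,3)·0.858^3·0.142^2 = 0.127362
C(5,4)·0.858^4·0.142^1 = 0.384776
C(5,5)·0.858^5·0.142^0 = 0.464982
Sum = 0.9982

0.9982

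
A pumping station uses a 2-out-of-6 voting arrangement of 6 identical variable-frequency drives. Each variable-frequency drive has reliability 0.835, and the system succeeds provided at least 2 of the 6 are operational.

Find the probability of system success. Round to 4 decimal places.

0.9994

R = Σ_{i=2}^{6} C(6,i) p^i (1−p)^{6−i} with p = 0.835
C(6,2)·0.835^2·0.165^4 = 0.007752
C(6,3)·0.835^3·0.165^3 = 0.052305
C(6,4)·0.835^4·0.165^2 = 0.198520
C(6,5)·0.835^5·0.165^1 = 0.401853
C(6,6)·0.835^6·0.165^0 = 0.338937
Sum = 0.9994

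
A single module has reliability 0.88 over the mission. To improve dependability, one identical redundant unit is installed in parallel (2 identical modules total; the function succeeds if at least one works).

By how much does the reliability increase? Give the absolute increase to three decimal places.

R_before = 0.88
R_after = 1 − (1 − 0.88)^2 = 0.986
ΔR = 0.986 − 0.88 = 0.106

0.106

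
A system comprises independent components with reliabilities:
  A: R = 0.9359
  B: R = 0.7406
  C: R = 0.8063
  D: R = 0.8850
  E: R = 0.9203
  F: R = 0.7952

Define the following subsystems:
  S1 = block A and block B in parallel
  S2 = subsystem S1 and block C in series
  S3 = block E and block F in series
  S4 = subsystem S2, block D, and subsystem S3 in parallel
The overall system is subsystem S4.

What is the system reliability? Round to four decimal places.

0.9936

Parallel (A and B): 1 − (1 − 0.935900)(1 − 0.740600) = 0.983372
Series ([0.983372] and C): 0.983372 × 0.806300 = 0.792893
Series (E and F): 0.920300 × 0.795200 = 0.731823
Parallel ([0.792893], D, and [0.731823]): 1 − (1 − 0.792893)(1 − 0.885000)(1 − 0.731823) = 0.9936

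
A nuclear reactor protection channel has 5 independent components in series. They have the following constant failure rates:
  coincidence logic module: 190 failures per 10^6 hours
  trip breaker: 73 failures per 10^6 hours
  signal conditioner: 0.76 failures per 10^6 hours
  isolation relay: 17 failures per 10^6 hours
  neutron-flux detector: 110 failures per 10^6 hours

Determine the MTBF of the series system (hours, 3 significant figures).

2560

Series of exponential components: λ_sys = Σ λ_i
λ_sys = 0.00019 + 0.000073 + 0.00000076 + 0.000017 + 0.00011 = 3.9076e-04 /h
MTBF = 1 / λ_sys = 2560 h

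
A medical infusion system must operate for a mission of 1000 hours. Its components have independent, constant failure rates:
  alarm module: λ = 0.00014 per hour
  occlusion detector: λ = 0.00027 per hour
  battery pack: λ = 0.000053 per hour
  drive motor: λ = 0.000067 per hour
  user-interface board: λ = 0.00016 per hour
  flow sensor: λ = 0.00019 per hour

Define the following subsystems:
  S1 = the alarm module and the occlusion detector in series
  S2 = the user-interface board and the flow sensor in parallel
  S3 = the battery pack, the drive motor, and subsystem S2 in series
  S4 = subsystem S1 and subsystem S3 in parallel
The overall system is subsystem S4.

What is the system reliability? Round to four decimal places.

R(alarm module) = exp(−0.00014 × 1000) = 0.869358
R(occlusion detector) = exp(−0.00027 × 1000) = 0.763379
R(battery pack) = exp(−0.000053 × 1000) = 0.948380
R(drive motor) = exp(−0.000067 × 1000) = 0.935195
R(user-interface board) = exp(−0.00016 × 1000) = 0.852144
R(flow sensor) = exp(−0.00019 × 1000) = 0.826959
Series (alarm module and occlusion detector): 0.869358 × 0.763379 = 0.663650
Parallel (user-interface board and flow sensor): 1 − (1 − 0.852144)(1 − 0.826959) = 0.974415
Series (battery pack, drive motor, and [0.974415]): 0.948380 × 0.935195 × 0.974415 = 0.864228
Parallel ([0.663650] and [0.864228]): 1 − (1 − 0.663650)(1 − 0.864228) = 0.9543

0.9543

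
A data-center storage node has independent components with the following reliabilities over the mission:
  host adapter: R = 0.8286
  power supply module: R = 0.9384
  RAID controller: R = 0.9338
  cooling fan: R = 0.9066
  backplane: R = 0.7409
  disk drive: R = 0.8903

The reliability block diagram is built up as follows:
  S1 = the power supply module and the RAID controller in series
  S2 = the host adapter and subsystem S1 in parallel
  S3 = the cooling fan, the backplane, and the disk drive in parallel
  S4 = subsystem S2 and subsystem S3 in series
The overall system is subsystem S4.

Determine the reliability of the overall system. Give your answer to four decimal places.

Series (power supply module and RAID controller): 0.938400 × 0.933800 = 0.876278
Parallel (host adapter and [0.876278]): 1 − (1 − 0.828600)(1 − 0.876278) = 0.978794
Parallel (cooling fan, backplane, and disk drive): 1 − (1 − 0.906600)(1 − 0.740900)(1 − 0.890300) = 0.997345
Series ([0.978794] and [0.997345]): 0.978794 × 0.997345 = 0.9762

0.9762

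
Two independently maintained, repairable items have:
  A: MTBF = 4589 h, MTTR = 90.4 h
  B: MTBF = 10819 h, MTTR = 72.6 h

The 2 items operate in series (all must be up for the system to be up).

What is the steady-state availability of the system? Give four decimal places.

A(A) = MTBF/(MTBF+MTTR) = 4589/(4589+90.4) = 0.980681
A(B) = MTBF/(MTBF+MTTR) = 10819/(10819+72.6) = 0.993334
Series availability: 0.980681 × 0.993334 = 0.9741

0.9741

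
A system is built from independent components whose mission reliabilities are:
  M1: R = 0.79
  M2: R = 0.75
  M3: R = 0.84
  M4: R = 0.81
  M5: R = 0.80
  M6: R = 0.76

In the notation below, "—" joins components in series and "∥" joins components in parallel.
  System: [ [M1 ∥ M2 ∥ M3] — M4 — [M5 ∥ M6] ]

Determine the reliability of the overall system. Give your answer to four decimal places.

Parallel (M1, M2, and M3): 1 − (1 − 0.790000)(1 − 0.750000)(1 − 0.840000) = 0.991600
Parallel (M5 and M6): 1 − (1 − 0.800000)(1 − 0.760000) = 0.952000
Series ([0.991600], M4, and [0.952000]): 0.991600 × 0.810000 × 0.952000 = 0.7646

0.7646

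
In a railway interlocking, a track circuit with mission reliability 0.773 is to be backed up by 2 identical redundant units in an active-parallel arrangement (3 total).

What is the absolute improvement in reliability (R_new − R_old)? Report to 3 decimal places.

R_before = 0.773
R_after = 1 − (1 − 0.773)^3 = 0.988
ΔR = 0.988 − 0.773 = 0.215

0.215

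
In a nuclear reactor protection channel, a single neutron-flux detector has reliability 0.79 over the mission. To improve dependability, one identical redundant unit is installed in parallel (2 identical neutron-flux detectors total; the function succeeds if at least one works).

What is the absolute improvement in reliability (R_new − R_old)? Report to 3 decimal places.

R_before = 0.79
R_after = 1 − (1 − 0.79)^2 = 0.956
ΔR = 0.956 − 0.79 = 0.166

0.166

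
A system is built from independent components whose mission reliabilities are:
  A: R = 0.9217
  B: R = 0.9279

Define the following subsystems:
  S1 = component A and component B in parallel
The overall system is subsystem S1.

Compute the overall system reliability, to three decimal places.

0.994

Parallel (A and B): 1 − (1 − 0.92170)(1 − 0.92790) = 0.994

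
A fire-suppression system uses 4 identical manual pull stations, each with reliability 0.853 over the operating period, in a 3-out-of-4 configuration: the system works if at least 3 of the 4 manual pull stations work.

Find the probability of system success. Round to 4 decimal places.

0.8944

R = Σ_{i=3}^{4} C(4,i) p^i (1−p)^{4−i} with p = 0.853
C(4,3)·0.853^3·0.147^1 = 0.364942
C(4,4)·0.853^4·0.147^0 = 0.529415
Sum = 0.8944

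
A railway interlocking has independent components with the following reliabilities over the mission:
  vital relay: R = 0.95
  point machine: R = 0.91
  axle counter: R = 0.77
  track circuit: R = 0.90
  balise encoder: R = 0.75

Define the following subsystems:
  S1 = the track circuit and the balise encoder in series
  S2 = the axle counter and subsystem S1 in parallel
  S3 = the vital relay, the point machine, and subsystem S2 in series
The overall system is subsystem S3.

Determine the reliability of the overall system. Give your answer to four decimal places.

0.7999

Series (track circuit and balise encoder): 0.900000 × 0.750000 = 0.675000
Parallel (axle counter and [0.675000]): 1 − (1 − 0.770000)(1 − 0.675000) = 0.925250
Series (vital relay, point machine, and [0.925250]): 0.950000 × 0.910000 × 0.925250 = 0.7999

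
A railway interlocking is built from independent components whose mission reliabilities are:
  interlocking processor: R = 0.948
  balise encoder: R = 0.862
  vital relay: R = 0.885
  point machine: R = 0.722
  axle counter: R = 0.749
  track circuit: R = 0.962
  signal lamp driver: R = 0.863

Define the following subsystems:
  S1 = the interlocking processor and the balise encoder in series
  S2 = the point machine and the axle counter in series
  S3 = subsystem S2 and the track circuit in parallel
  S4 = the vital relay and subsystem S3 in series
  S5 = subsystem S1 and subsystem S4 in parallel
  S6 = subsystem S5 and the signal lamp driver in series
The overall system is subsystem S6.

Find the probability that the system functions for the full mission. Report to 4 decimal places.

Series (interlocking processor and balise encoder): 0.948000 × 0.862000 = 0.817176
Series (point machine and axle counter): 0.722000 × 0.749000 = 0.540778
Parallel ([0.540778] and track circuit): 1 − (1 − 0.540778)(1 − 0.962000) = 0.982550
Series (vital relay and [0.982550]): 0.885000 × 0.982550 = 0.869557
Parallel ([0.817176] and [0.869557]): 1 − (1 − 0.817176)(1 − 0.869557) = 0.976152
Series ([0.976152] and signal lamp driver): 0.976152 × 0.863000 = 0.8424

0.8424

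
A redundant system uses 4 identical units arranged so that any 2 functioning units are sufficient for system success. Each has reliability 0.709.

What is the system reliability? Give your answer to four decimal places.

R = Σ_{i=2}^{4} C(4,i) p^i (1−p)^{4−i} with p = 0.709
C(4,2)·0.709^2·0.291^2 = 0.255405
C(4,3)·0.709^3·0.291^1 = 0.414851
C(4,4)·0.709^4·0.291^0 = 0.252688
Sum = 0.9229

0.9229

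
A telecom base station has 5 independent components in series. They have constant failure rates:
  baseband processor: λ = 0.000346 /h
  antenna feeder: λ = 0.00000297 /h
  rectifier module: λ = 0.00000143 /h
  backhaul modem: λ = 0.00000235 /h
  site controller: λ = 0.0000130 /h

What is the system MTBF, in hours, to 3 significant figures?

2730

Series of exponential components: λ_sys = Σ λ_i
λ_sys = 0.000346 + 0.00000297 + 0.00000143 + 0.00000235 + 0.0000130 = 3.6575e-04 /h
MTBF = 1 / λ_sys = 2730 h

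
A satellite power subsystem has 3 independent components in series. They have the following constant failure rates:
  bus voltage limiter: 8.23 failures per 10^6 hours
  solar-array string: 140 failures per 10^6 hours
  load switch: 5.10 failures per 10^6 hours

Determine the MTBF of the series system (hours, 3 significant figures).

6520

Series of exponential components: λ_sys = Σ λ_i
λ_sys = 0.00000823 + 0.000140 + 0.00000510 = 1.5333e-04 /h
MTBF = 1 / λ_sys = 6520 h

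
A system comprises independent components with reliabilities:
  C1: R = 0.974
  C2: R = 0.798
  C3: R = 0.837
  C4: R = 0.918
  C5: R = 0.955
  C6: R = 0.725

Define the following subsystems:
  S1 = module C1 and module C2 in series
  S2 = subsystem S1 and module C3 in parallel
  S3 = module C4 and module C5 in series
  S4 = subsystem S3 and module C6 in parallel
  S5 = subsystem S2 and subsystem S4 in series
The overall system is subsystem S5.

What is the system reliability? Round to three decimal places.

0.931

Series (C1 and C2): 0.97400 × 0.79800 = 0.77725
Parallel ([0.77725] and C3): 1 − (1 − 0.77725)(1 − 0.83700) = 0.96369
Series (C4 and C5): 0.91800 × 0.95500 = 0.87669
Parallel ([0.87669] and C6): 1 − (1 − 0.87669)(1 − 0.72500) = 0.96609
Series ([0.96369] and [0.96609]): 0.96369 × 0.96609 = 0.931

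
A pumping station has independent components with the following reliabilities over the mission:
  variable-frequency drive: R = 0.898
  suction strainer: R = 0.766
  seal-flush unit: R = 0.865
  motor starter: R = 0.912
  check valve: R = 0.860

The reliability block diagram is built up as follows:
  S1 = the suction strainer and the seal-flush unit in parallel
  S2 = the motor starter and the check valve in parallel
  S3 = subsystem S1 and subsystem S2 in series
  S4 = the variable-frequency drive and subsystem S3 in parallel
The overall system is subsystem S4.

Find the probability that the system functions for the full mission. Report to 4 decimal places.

0.9956

Parallel (suction strainer and seal-flush unit): 1 − (1 − 0.766000)(1 − 0.865000) = 0.968410
Parallel (motor starter and check valve): 1 − (1 − 0.912000)(1 − 0.860000) = 0.987680
Series ([0.968410] and [0.987680]): 0.968410 × 0.987680 = 0.956479
Parallel (variable-frequency drive and [0.956479]): 1 − (1 − 0.898000)(1 − 0.956479) = 0.9956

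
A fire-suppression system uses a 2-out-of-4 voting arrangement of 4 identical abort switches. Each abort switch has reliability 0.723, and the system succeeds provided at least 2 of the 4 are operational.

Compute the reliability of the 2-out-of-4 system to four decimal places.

R = Σ_{i=2}^{4} C(4,i) p^i (1−p)^{4−i} with p = 0.723
C(4,2)·0.723^2·0.277^2 = 0.240651
C(4,3)·0.723^3·0.277^1 = 0.418750
C(4,4)·0.723^4·0.277^0 = 0.273246
Sum = 0.9326

0.9326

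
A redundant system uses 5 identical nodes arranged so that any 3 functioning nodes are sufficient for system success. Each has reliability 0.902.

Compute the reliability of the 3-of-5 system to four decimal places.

0.9919

R = Σ_{i=3}^{5} C(5,i) p^i (1−p)^{5−i} with p = 0.902
C(5,3)·0.902^3·0.098^2 = 0.070481
C(5,4)·0.902^4·0.098^1 = 0.324356
C(5,5)·0.902^5·0.098^0 = 0.597080
Sum = 0.9919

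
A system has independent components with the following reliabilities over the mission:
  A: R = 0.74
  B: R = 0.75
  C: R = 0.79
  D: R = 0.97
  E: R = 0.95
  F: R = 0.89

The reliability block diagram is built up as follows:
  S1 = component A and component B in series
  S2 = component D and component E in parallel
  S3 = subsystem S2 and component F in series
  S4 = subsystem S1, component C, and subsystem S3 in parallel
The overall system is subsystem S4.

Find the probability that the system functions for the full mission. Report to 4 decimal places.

Series (A and B): 0.740000 × 0.750000 = 0.555000
Parallel (D and E): 1 − (1 − 0.970000)(1 − 0.950000) = 0.998500
Series ([0.998500] and F): 0.998500 × 0.890000 = 0.888665
Parallel ([0.555000], C, and [0.888665]): 1 − (1 − 0.555000)(1 − 0.790000)(1 − 0.888665) = 0.9896

0.9896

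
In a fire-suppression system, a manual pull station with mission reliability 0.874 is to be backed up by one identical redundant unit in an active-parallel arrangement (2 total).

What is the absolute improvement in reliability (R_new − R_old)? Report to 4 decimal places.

0.1101

R_before = 0.874
R_after = 1 − (1 − 0.874)^2 = 0.9841
ΔR = 0.9841 − 0.874 = 0.1101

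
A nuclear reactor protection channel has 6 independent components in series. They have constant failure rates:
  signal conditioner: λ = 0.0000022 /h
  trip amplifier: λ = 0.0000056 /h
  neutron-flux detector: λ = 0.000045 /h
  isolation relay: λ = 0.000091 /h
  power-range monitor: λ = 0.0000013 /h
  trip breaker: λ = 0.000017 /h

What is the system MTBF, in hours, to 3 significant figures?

6170

Series of exponential components: λ_sys = Σ λ_i
λ_sys = 0.0000022 + 0.0000056 + 0.000045 + 0.000091 + 0.0000013 + 0.000017 = 1.6210e-04 /h
MTBF = 1 / λ_sys = 6170 h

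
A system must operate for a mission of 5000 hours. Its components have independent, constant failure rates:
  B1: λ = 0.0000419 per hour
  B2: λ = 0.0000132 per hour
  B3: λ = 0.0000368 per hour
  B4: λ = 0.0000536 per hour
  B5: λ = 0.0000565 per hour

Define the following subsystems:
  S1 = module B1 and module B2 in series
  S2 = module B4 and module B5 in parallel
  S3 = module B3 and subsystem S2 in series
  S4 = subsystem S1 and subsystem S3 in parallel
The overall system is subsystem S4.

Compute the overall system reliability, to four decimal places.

R(B1) = exp(−0.0000419 × 5000) = 0.810990
R(B2) = exp(−0.0000132 × 5000) = 0.936131
R(B3) = exp(−0.0000368 × 5000) = 0.831936
R(B4) = exp(−0.0000536 × 5000) = 0.764908
R(B5) = exp(−0.0000565 × 5000) = 0.753897
Series (B1 and B2): 0.810990 × 0.936131 = 0.759193
Parallel (B4 and B5): 1 − (1 − 0.764908)(1 − 0.753897) = 0.942143
Series (B3 and [0.942143]): 0.831936 × 0.942143 = 0.783803
Parallel ([0.759193] and [0.783803]): 1 − (1 − 0.759193)(1 − 0.783803) = 0.9479

0.9479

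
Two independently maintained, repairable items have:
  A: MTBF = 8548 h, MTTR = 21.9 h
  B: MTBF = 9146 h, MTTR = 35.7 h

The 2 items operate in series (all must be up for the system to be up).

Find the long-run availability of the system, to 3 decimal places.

0.994

A(A) = MTBF/(MTBF+MTTR) = 8548/(8548+21.9) = 0.997445
A(B) = MTBF/(MTBF+MTTR) = 9146/(9146+35.7) = 0.996112
Series availability: 0.997445 × 0.996112 = 0.994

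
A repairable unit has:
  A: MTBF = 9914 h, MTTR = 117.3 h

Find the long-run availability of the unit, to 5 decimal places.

A(A) = MTBF/(MTBF+MTTR) = 9914/(9914+117.3) = 0.98831

0.98831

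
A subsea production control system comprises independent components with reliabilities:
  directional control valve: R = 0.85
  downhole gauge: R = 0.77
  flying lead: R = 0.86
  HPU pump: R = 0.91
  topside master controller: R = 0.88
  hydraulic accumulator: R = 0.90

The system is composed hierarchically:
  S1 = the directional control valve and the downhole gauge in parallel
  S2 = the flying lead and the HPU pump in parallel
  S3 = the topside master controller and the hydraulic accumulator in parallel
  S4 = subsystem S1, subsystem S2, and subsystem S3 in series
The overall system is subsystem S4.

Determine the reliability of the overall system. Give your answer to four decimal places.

0.9419

Parallel (directional control valve and downhole gauge): 1 − (1 − 0.850000)(1 − 0.770000) = 0.965500
Parallel (flying lead and HPU pump): 1 − (1 − 0.860000)(1 − 0.910000) = 0.987400
Parallel (topside master controller and hydraulic accumulator): 1 − (1 − 0.880000)(1 − 0.900000) = 0.988000
Series ([0.965500], [0.987400], and [0.988000]): 0.965500 × 0.987400 × 0.988000 = 0.9419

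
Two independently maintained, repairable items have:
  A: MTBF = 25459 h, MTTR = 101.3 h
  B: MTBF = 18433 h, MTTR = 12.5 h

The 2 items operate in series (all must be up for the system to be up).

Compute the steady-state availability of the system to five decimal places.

A(A) = MTBF/(MTBF+MTTR) = 25459/(25459+101.3) = 0.996037
A(B) = MTBF/(MTBF+MTTR) = 18433/(18433+12.5) = 0.999322
Series availability: 0.996037 × 0.999322 = 0.99536

0.99536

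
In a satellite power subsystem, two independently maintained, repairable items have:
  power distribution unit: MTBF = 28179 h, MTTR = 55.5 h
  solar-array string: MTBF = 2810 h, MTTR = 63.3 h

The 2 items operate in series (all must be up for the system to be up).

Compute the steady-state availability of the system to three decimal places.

0.976

A(power distribution unit) = MTBF/(MTBF+MTTR) = 28179/(28179+55.5) = 0.998034
A(solar-array string) = MTBF/(MTBF+MTTR) = 2810/(2810+63.3) = 0.977970
Series availability: 0.998034 × 0.977970 = 0.976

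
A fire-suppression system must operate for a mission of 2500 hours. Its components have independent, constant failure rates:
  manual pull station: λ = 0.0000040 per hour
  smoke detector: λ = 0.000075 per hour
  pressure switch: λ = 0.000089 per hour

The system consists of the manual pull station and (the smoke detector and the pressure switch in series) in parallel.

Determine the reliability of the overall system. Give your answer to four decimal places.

R(manual pull station) = exp(−0.0000040 × 2500) = 0.990050
R(smoke detector) = exp(−0.000075 × 2500) = 0.829029
R(pressure switch) = exp(−0.000089 × 2500) = 0.800515
Series (smoke detector and pressure switch): 0.829029 × 0.800515 = 0.663650
Parallel (manual pull station and [0.663650]): 1 − (1 − 0.990050)(1 − 0.663650) = 0.9967

0.9967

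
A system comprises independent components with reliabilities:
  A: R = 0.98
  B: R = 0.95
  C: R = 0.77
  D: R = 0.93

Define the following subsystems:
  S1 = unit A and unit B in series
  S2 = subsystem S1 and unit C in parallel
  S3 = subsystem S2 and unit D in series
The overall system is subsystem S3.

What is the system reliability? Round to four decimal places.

Series (A and B): 0.980000 × 0.950000 = 0.931000
Parallel ([0.931000] and C): 1 − (1 − 0.931000)(1 − 0.770000) = 0.984130
Series ([0.984130] and D): 0.984130 × 0.930000 = 0.9152

0.9152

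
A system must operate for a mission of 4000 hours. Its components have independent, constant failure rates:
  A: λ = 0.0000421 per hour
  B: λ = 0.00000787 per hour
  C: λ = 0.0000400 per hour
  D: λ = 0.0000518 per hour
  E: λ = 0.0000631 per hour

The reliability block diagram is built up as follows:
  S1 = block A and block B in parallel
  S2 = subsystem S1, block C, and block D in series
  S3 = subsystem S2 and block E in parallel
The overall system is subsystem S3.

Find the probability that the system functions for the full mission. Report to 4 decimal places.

0.9307

R(A) = exp(−0.0000421 × 4000) = 0.845016
R(B) = exp(−0.00000787 × 4000) = 0.969010
R(C) = exp(−0.0000400 × 4000) = 0.852144
R(D) = exp(−0.0000518 × 4000) = 0.812857
R(E) = exp(−0.0000631 × 4000) = 0.776934
Parallel (A and B): 1 − (1 − 0.845016)(1 − 0.969010) = 0.995197
Series ([0.995197], C, and D): 0.995197 × 0.852144 × 0.812857 = 0.689344
Parallel ([0.689344] and E): 1 − (1 − 0.689344)(1 − 0.776934) = 0.9307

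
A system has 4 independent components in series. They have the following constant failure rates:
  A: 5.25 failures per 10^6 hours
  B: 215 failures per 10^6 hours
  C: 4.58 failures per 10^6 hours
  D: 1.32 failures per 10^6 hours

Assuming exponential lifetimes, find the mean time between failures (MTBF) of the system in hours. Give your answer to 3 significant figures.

Series of exponential components: λ_sys = Σ λ_i
λ_sys = 0.00000525 + 0.000215 + 0.00000458 + 0.00000132 = 2.2615e-04 /h
MTBF = 1 / λ_sys = 4420 h

4420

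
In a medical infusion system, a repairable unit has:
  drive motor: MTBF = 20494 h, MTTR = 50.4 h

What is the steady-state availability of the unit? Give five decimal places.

0.99755

A(drive motor) = MTBF/(MTBF+MTTR) = 20494/(20494+50.4) = 0.99755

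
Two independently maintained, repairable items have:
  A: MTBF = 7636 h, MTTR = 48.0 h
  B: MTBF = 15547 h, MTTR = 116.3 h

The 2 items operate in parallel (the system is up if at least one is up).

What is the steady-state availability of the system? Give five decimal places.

A(A) = MTBF/(MTBF+MTTR) = 7636/(7636+48.0) = 0.993753
A(B) = MTBF/(MTBF+MTTR) = 15547/(15547+116.3) = 0.992575
Parallel availability: 1 − (1 − 0.993753)(1 − 0.992575) = 0.99995

0.99995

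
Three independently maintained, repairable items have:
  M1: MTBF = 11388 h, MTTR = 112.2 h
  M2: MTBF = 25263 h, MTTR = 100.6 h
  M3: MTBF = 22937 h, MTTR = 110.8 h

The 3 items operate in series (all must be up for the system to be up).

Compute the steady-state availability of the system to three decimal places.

A(M1) = MTBF/(MTBF+MTTR) = 11388/(11388+112.2) = 0.990244
A(M2) = MTBF/(MTBF+MTTR) = 25263/(25263+100.6) = 0.996034
A(M3) = MTBF/(MTBF+MTTR) = 22937/(22937+110.8) = 0.995193
Series availability: 0.990244 × 0.996034 × 0.995193 = 0.982

0.982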